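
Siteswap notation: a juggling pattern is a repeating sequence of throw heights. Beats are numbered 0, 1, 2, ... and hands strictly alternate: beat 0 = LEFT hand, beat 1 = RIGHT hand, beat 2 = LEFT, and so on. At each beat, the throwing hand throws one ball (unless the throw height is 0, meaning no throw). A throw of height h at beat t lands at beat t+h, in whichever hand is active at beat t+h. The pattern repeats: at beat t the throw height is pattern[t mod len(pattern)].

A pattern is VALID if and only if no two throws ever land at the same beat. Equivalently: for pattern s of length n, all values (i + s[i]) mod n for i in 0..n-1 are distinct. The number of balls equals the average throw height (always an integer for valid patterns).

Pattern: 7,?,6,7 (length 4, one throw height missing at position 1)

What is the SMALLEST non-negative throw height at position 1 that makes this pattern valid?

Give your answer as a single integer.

i=0: (0 + 7) mod 4 = 3
i=1: s[i]=? (unknown)
i=2: (2 + 6) mod 4 = 0
i=3: (3 + 7) mod 4 = 2
Known residues: [0, 2, 3]; need a permutation of 0..3, so missing residue r = 1
Need (1 + s) mod 4 = 1; smallest s = (1 - 1) mod 4 = 0

Answer: 0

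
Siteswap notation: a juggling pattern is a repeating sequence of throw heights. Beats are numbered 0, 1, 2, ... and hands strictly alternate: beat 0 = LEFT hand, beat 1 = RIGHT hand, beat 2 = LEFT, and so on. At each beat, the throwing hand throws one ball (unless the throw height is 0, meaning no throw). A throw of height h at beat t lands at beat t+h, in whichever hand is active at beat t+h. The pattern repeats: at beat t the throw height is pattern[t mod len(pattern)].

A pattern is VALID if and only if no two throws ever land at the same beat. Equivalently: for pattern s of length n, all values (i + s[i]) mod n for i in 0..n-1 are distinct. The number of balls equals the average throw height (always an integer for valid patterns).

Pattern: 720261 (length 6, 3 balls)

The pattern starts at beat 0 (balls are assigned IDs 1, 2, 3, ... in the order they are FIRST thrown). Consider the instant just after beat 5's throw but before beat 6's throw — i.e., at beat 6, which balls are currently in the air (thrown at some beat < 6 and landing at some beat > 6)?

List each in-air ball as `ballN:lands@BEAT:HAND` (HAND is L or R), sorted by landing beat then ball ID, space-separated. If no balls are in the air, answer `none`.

Beat 0 (L): throw ball1 h=7 -> lands@7:R; in-air after throw: [b1@7:R]
Beat 1 (R): throw ball2 h=2 -> lands@3:R; in-air after throw: [b2@3:R b1@7:R]
Beat 3 (R): throw ball2 h=2 -> lands@5:R; in-air after throw: [b2@5:R b1@7:R]
Beat 4 (L): throw ball3 h=6 -> lands@10:L; in-air after throw: [b2@5:R b1@7:R b3@10:L]
Beat 5 (R): throw ball2 h=1 -> lands@6:L; in-air after throw: [b2@6:L b1@7:R b3@10:L]
Beat 6 (L): throw ball2 h=7 -> lands@13:R; in-air after throw: [b1@7:R b3@10:L b2@13:R]

Answer: ball1:lands@7:R ball3:lands@10:L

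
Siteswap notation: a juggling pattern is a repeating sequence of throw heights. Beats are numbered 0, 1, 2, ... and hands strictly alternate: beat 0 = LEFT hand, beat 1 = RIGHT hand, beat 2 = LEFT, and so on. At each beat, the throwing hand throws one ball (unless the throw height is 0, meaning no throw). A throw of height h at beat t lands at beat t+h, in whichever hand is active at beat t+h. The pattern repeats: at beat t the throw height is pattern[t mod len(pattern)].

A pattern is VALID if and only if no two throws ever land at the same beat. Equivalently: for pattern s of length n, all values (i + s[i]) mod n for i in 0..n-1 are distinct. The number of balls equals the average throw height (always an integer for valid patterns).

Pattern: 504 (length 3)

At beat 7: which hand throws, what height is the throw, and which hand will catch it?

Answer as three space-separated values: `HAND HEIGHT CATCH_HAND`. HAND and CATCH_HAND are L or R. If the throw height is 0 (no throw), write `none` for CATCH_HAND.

Answer: R 0 none

Derivation:
Beat 7: 7 mod 2 = 1, so hand = R
Throw height = pattern[7 mod 3] = pattern[1] = 0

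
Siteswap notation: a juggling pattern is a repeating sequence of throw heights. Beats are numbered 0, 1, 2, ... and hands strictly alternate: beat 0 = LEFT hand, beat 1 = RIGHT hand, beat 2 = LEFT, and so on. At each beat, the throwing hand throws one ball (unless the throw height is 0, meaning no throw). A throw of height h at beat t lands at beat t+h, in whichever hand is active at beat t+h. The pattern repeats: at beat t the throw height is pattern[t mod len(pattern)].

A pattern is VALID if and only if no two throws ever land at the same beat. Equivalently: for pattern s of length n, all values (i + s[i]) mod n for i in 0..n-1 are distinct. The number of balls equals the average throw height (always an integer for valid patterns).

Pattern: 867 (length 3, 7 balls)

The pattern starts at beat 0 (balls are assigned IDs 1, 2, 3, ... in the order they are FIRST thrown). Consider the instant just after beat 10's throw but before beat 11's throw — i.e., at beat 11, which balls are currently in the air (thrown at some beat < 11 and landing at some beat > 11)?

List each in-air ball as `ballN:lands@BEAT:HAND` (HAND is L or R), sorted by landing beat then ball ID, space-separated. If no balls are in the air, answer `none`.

Beat 0 (L): throw ball1 h=8 -> lands@8:L; in-air after throw: [b1@8:L]
Beat 1 (R): throw ball2 h=6 -> lands@7:R; in-air after throw: [b2@7:R b1@8:L]
Beat 2 (L): throw ball3 h=7 -> lands@9:R; in-air after throw: [b2@7:R b1@8:L b3@9:R]
Beat 3 (R): throw ball4 h=8 -> lands@11:R; in-air after throw: [b2@7:R b1@8:L b3@9:R b4@11:R]
Beat 4 (L): throw ball5 h=6 -> lands@10:L; in-air after throw: [b2@7:R b1@8:L b3@9:R b5@10:L b4@11:R]
Beat 5 (R): throw ball6 h=7 -> lands@12:L; in-air after throw: [b2@7:R b1@8:L b3@9:R b5@10:L b4@11:R b6@12:L]
Beat 6 (L): throw ball7 h=8 -> lands@14:L; in-air after throw: [b2@7:R b1@8:L b3@9:R b5@10:L b4@11:R b6@12:L b7@14:L]
Beat 7 (R): throw ball2 h=6 -> lands@13:R; in-air after throw: [b1@8:L b3@9:R b5@10:L b4@11:R b6@12:L b2@13:R b7@14:L]
Beat 8 (L): throw ball1 h=7 -> lands@15:R; in-air after throw: [b3@9:R b5@10:L b4@11:R b6@12:L b2@13:R b7@14:L b1@15:R]
Beat 9 (R): throw ball3 h=8 -> lands@17:R; in-air after throw: [b5@10:L b4@11:R b6@12:L b2@13:R b7@14:L b1@15:R b3@17:R]
Beat 10 (L): throw ball5 h=6 -> lands@16:L; in-air after throw: [b4@11:R b6@12:L b2@13:R b7@14:L b1@15:R b5@16:L b3@17:R]
Beat 11 (R): throw ball4 h=7 -> lands@18:L; in-air after throw: [b6@12:L b2@13:R b7@14:L b1@15:R b5@16:L b3@17:R b4@18:L]

Answer: ball6:lands@12:L ball2:lands@13:R ball7:lands@14:L ball1:lands@15:R ball5:lands@16:L ball3:lands@17:R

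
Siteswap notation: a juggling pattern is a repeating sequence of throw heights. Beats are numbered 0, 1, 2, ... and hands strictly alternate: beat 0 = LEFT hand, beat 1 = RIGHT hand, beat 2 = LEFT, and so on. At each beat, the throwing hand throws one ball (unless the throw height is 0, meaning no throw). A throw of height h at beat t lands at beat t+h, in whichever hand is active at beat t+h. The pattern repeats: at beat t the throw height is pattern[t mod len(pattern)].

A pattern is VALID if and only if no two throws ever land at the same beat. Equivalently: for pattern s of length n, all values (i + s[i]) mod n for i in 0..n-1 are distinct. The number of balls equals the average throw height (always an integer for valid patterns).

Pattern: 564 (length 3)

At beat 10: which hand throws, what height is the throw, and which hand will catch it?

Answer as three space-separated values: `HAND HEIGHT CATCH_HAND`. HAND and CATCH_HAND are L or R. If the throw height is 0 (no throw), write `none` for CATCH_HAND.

Answer: L 6 L

Derivation:
Beat 10: 10 mod 2 = 0, so hand = L
Throw height = pattern[10 mod 3] = pattern[1] = 6
Lands at beat 10+6=16, 16 mod 2 = 0, so catch hand = L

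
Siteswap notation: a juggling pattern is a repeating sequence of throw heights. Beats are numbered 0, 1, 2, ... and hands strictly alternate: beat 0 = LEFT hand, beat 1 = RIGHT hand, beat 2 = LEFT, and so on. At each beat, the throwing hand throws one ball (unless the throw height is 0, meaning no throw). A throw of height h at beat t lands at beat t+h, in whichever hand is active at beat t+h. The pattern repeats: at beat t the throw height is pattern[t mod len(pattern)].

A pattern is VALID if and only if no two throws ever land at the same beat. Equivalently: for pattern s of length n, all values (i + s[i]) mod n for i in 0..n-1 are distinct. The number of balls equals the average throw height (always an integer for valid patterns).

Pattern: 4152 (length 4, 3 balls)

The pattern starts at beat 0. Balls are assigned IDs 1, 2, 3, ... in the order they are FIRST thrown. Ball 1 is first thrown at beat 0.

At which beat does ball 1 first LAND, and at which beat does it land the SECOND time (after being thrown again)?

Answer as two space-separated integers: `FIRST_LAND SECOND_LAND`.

Beat 0 (L): throw ball1 h=4 -> lands@4:L; in-air after throw: [b1@4:L]
Beat 1 (R): throw ball2 h=1 -> lands@2:L; in-air after throw: [b2@2:L b1@4:L]
Beat 2 (L): throw ball2 h=5 -> lands@7:R; in-air after throw: [b1@4:L b2@7:R]
Beat 3 (R): throw ball3 h=2 -> lands@5:R; in-air after throw: [b1@4:L b3@5:R b2@7:R]
Beat 4 (L): throw ball1 h=4 -> lands@8:L; in-air after throw: [b3@5:R b2@7:R b1@8:L]
Beat 5 (R): throw ball3 h=1 -> lands@6:L; in-air after throw: [b3@6:L b2@7:R b1@8:L]
Beat 6 (L): throw ball3 h=5 -> lands@11:R; in-air after throw: [b2@7:R b1@8:L b3@11:R]
Beat 7 (R): throw ball2 h=2 -> lands@9:R; in-air after throw: [b1@8:L b2@9:R b3@11:R]
Beat 8 (L): throw ball1 h=4 -> lands@12:L; in-air after throw: [b2@9:R b3@11:R b1@12:L]
Ball 1: thrown@0 h=4 -> first land @4; rethrown@4 h=4 -> second land @8

Answer: 4 8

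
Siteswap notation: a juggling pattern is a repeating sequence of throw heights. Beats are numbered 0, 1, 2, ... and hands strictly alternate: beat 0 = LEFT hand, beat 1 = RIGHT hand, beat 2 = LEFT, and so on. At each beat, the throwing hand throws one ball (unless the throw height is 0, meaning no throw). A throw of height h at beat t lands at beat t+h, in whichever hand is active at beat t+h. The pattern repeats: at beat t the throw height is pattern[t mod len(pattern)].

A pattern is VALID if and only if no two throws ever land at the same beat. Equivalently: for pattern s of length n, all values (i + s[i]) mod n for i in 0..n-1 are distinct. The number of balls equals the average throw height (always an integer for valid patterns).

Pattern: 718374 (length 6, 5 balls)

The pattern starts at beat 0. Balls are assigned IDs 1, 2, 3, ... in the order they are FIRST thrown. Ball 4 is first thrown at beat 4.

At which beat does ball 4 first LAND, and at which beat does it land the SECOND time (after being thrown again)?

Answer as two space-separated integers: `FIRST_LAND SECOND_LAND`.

Answer: 11 15

Derivation:
Beat 0 (L): throw ball1 h=7 -> lands@7:R; in-air after throw: [b1@7:R]
Beat 1 (R): throw ball2 h=1 -> lands@2:L; in-air after throw: [b2@2:L b1@7:R]
Beat 2 (L): throw ball2 h=8 -> lands@10:L; in-air after throw: [b1@7:R b2@10:L]
Beat 3 (R): throw ball3 h=3 -> lands@6:L; in-air after throw: [b3@6:L b1@7:R b2@10:L]
Beat 4 (L): throw ball4 h=7 -> lands@11:R; in-air after throw: [b3@6:L b1@7:R b2@10:L b4@11:R]
Beat 5 (R): throw ball5 h=4 -> lands@9:R; in-air after throw: [b3@6:L b1@7:R b5@9:R b2@10:L b4@11:R]
Beat 6 (L): throw ball3 h=7 -> lands@13:R; in-air after throw: [b1@7:R b5@9:R b2@10:L b4@11:R b3@13:R]
Beat 7 (R): throw ball1 h=1 -> lands@8:L; in-air after throw: [b1@8:L b5@9:R b2@10:L b4@11:R b3@13:R]
Beat 8 (L): throw ball1 h=8 -> lands@16:L; in-air after throw: [b5@9:R b2@10:L b4@11:R b3@13:R b1@16:L]
Beat 9 (R): throw ball5 h=3 -> lands@12:L; in-air after throw: [b2@10:L b4@11:R b5@12:L b3@13:R b1@16:L]
Beat 10 (L): throw ball2 h=7 -> lands@17:R; in-air after throw: [b4@11:R b5@12:L b3@13:R b1@16:L b2@17:R]
Beat 11 (R): throw ball4 h=4 -> lands@15:R; in-air after throw: [b5@12:L b3@13:R b4@15:R b1@16:L b2@17:R]
Beat 12 (L): throw ball5 h=7 -> lands@19:R; in-air after throw: [b3@13:R b4@15:R b1@16:L b2@17:R b5@19:R]
Beat 13 (R): throw ball3 h=1 -> lands@14:L; in-air after throw: [b3@14:L b4@15:R b1@16:L b2@17:R b5@19:R]
Beat 14 (L): throw ball3 h=8 -> lands@22:L; in-air after throw: [b4@15:R b1@16:L b2@17:R b5@19:R b3@22:L]
Beat 15 (R): throw ball4 h=3 -> lands@18:L; in-air after throw: [b1@16:L b2@17:R b4@18:L b5@19:R b3@22:L]
Ball 4: thrown@4 h=7 -> first land @11; rethrown@11 h=4 -> second land @15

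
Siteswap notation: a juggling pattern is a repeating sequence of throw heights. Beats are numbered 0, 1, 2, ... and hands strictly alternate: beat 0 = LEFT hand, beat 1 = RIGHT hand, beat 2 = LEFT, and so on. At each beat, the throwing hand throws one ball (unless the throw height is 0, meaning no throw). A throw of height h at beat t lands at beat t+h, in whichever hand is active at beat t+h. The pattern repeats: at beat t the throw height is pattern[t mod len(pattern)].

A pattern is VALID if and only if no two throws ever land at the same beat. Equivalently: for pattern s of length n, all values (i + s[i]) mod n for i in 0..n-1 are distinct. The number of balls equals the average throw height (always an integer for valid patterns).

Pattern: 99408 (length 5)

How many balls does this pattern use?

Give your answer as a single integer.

Pattern = [9, 9, 4, 0, 8], length n = 5
  position 0: throw height = 9, running sum = 9
  position 1: throw height = 9, running sum = 18
  position 2: throw height = 4, running sum = 22
  position 3: throw height = 0, running sum = 22
  position 4: throw height = 8, running sum = 30
Total sum = 30; balls = sum / n = 30 / 5 = 6

Answer: 6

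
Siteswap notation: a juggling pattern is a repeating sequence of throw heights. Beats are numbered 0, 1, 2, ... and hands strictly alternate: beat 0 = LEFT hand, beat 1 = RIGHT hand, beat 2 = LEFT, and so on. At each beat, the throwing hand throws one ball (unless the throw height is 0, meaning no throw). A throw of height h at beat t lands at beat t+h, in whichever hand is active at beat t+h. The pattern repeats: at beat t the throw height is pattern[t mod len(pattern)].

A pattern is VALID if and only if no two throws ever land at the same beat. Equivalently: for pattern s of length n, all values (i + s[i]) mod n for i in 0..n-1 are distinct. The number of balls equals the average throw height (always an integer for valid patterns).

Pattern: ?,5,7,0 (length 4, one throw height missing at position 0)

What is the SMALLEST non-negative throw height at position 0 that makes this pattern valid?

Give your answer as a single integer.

Answer: 0

Derivation:
i=0: s[i]=? (unknown)
i=1: (1 + 5) mod 4 = 2
i=2: (2 + 7) mod 4 = 1
i=3: (3 + 0) mod 4 = 3
Known residues: [1, 2, 3]; need a permutation of 0..3, so missing residue r = 0
Need (0 + s) mod 4 = 0; smallest s = (0 - 0) mod 4 = 0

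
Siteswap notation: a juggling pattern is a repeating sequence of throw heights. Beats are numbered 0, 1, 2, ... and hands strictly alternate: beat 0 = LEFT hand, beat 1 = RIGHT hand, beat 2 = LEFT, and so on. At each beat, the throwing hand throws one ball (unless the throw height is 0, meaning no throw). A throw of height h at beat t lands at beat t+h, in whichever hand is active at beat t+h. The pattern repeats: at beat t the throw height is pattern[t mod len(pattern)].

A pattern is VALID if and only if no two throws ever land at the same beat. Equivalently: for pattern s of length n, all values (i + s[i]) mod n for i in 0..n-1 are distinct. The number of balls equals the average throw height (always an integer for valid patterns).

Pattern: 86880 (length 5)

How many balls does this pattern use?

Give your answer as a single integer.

Answer: 6

Derivation:
Pattern = [8, 6, 8, 8, 0], length n = 5
  position 0: throw height = 8, running sum = 8
  position 1: throw height = 6, running sum = 14
  position 2: throw height = 8, running sum = 22
  position 3: throw height = 8, running sum = 30
  position 4: throw height = 0, running sum = 30
Total sum = 30; balls = sum / n = 30 / 5 = 6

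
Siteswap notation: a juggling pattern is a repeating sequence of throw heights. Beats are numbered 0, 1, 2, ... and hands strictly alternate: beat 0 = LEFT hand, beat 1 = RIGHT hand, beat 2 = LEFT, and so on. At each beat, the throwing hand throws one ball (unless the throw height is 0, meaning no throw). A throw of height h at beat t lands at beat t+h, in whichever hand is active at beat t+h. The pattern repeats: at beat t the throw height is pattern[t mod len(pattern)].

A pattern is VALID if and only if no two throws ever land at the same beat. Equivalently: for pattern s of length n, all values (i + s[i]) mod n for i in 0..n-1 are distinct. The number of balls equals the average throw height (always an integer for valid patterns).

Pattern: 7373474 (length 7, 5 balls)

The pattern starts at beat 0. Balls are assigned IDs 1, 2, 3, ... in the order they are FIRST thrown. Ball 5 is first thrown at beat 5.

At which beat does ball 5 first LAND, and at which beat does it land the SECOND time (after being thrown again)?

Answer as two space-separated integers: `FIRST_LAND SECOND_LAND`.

Beat 0 (L): throw ball1 h=7 -> lands@7:R; in-air after throw: [b1@7:R]
Beat 1 (R): throw ball2 h=3 -> lands@4:L; in-air after throw: [b2@4:L b1@7:R]
Beat 2 (L): throw ball3 h=7 -> lands@9:R; in-air after throw: [b2@4:L b1@7:R b3@9:R]
Beat 3 (R): throw ball4 h=3 -> lands@6:L; in-air after throw: [b2@4:L b4@6:L b1@7:R b3@9:R]
Beat 4 (L): throw ball2 h=4 -> lands@8:L; in-air after throw: [b4@6:L b1@7:R b2@8:L b3@9:R]
Beat 5 (R): throw ball5 h=7 -> lands@12:L; in-air after throw: [b4@6:L b1@7:R b2@8:L b3@9:R b5@12:L]
Beat 6 (L): throw ball4 h=4 -> lands@10:L; in-air after throw: [b1@7:R b2@8:L b3@9:R b4@10:L b5@12:L]
Beat 7 (R): throw ball1 h=7 -> lands@14:L; in-air after throw: [b2@8:L b3@9:R b4@10:L b5@12:L b1@14:L]
Beat 8 (L): throw ball2 h=3 -> lands@11:R; in-air after throw: [b3@9:R b4@10:L b2@11:R b5@12:L b1@14:L]
Beat 9 (R): throw ball3 h=7 -> lands@16:L; in-air after throw: [b4@10:L b2@11:R b5@12:L b1@14:L b3@16:L]
Beat 10 (L): throw ball4 h=3 -> lands@13:R; in-air after throw: [b2@11:R b5@12:L b4@13:R b1@14:L b3@16:L]
Beat 11 (R): throw ball2 h=4 -> lands@15:R; in-air after throw: [b5@12:L b4@13:R b1@14:L b2@15:R b3@16:L]
Beat 12 (L): throw ball5 h=7 -> lands@19:R; in-air after throw: [b4@13:R b1@14:L b2@15:R b3@16:L b5@19:R]
Beat 13 (R): throw ball4 h=4 -> lands@17:R; in-air after throw: [b1@14:L b2@15:R b3@16:L b4@17:R b5@19:R]
Beat 14 (L): throw ball1 h=7 -> lands@21:R; in-air after throw: [b2@15:R b3@16:L b4@17:R b5@19:R b1@21:R]
Beat 15 (R): throw ball2 h=3 -> lands@18:L; in-air after throw: [b3@16:L b4@17:R b2@18:L b5@19:R b1@21:R]
Beat 16 (L): throw ball3 h=7 -> lands@23:R; in-air after throw: [b4@17:R b2@18:L b5@19:R b1@21:R b3@23:R]
Beat 17 (R): throw ball4 h=3 -> lands@20:L; in-air after throw: [b2@18:L b5@19:R b4@20:L b1@21:R b3@23:R]
Beat 18 (L): throw ball2 h=4 -> lands@22:L; in-air after throw: [b5@19:R b4@20:L b1@21:R b2@22:L b3@23:R]
Beat 19 (R): throw ball5 h=7 -> lands@26:L; in-air after throw: [b4@20:L b1@21:R b2@22:L b3@23:R b5@26:L]
Ball 5: thrown@5 h=7 -> first land @12; rethrown@12 h=7 -> second land @19

Answer: 12 19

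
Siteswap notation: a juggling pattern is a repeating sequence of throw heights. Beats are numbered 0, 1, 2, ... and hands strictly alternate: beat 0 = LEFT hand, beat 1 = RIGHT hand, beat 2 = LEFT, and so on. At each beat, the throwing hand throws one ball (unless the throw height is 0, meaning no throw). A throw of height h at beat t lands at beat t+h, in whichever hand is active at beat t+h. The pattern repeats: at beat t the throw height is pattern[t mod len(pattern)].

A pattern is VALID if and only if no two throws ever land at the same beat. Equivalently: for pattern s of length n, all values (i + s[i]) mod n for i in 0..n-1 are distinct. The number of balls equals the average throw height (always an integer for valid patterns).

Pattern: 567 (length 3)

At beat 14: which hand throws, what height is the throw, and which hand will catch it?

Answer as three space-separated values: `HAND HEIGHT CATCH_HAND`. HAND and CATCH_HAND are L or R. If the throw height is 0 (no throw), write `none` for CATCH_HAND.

Answer: L 7 R

Derivation:
Beat 14: 14 mod 2 = 0, so hand = L
Throw height = pattern[14 mod 3] = pattern[2] = 7
Lands at beat 14+7=21, 21 mod 2 = 1, so catch hand = R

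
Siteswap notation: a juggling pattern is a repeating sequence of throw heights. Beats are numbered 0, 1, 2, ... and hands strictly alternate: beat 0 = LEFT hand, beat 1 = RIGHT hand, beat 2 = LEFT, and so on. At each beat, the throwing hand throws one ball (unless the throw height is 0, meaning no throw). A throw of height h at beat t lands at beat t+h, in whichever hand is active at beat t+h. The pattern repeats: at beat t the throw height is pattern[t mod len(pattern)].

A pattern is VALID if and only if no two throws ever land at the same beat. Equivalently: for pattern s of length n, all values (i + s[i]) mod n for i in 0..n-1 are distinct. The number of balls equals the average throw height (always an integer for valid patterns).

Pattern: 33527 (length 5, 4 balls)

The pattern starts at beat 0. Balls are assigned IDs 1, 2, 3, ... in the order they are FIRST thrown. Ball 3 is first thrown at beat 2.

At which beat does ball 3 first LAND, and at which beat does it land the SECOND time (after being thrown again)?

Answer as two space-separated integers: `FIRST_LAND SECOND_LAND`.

Answer: 7 12

Derivation:
Beat 0 (L): throw ball1 h=3 -> lands@3:R; in-air after throw: [b1@3:R]
Beat 1 (R): throw ball2 h=3 -> lands@4:L; in-air after throw: [b1@3:R b2@4:L]
Beat 2 (L): throw ball3 h=5 -> lands@7:R; in-air after throw: [b1@3:R b2@4:L b3@7:R]
Beat 3 (R): throw ball1 h=2 -> lands@5:R; in-air after throw: [b2@4:L b1@5:R b3@7:R]
Beat 4 (L): throw ball2 h=7 -> lands@11:R; in-air after throw: [b1@5:R b3@7:R b2@11:R]
Beat 5 (R): throw ball1 h=3 -> lands@8:L; in-air after throw: [b3@7:R b1@8:L b2@11:R]
Beat 6 (L): throw ball4 h=3 -> lands@9:R; in-air after throw: [b3@7:R b1@8:L b4@9:R b2@11:R]
Beat 7 (R): throw ball3 h=5 -> lands@12:L; in-air after throw: [b1@8:L b4@9:R b2@11:R b3@12:L]
Beat 8 (L): throw ball1 h=2 -> lands@10:L; in-air after throw: [b4@9:R b1@10:L b2@11:R b3@12:L]
Beat 9 (R): throw ball4 h=7 -> lands@16:L; in-air after throw: [b1@10:L b2@11:R b3@12:L b4@16:L]
Beat 10 (L): throw ball1 h=3 -> lands@13:R; in-air after throw: [b2@11:R b3@12:L b1@13:R b4@16:L]
Beat 11 (R): throw ball2 h=3 -> lands@14:L; in-air after throw: [b3@12:L b1@13:R b2@14:L b4@16:L]
Beat 12 (L): throw ball3 h=5 -> lands@17:R; in-air after throw: [b1@13:R b2@14:L b4@16:L b3@17:R]
Ball 3: thrown@2 h=5 -> first land @7; rethrown@7 h=5 -> second land @12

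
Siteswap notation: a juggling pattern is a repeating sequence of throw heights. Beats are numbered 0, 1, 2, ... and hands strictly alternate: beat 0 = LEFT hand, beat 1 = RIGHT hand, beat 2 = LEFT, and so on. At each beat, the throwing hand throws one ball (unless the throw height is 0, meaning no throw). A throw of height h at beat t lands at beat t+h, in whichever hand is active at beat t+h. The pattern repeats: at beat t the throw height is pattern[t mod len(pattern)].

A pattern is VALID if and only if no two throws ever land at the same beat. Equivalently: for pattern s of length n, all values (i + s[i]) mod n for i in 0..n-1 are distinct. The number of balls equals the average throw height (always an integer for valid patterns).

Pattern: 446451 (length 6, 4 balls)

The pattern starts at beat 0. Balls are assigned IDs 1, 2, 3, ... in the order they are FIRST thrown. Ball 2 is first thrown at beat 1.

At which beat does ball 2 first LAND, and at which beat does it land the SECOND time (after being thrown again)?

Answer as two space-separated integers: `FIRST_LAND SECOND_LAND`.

Beat 0 (L): throw ball1 h=4 -> lands@4:L; in-air after throw: [b1@4:L]
Beat 1 (R): throw ball2 h=4 -> lands@5:R; in-air after throw: [b1@4:L b2@5:R]
Beat 2 (L): throw ball3 h=6 -> lands@8:L; in-air after throw: [b1@4:L b2@5:R b3@8:L]
Beat 3 (R): throw ball4 h=4 -> lands@7:R; in-air after throw: [b1@4:L b2@5:R b4@7:R b3@8:L]
Beat 4 (L): throw ball1 h=5 -> lands@9:R; in-air after throw: [b2@5:R b4@7:R b3@8:L b1@9:R]
Beat 5 (R): throw ball2 h=1 -> lands@6:L; in-air after throw: [b2@6:L b4@7:R b3@8:L b1@9:R]
Beat 6 (L): throw ball2 h=4 -> lands@10:L; in-air after throw: [b4@7:R b3@8:L b1@9:R b2@10:L]
Ball 2: thrown@1 h=4 -> first land @5; rethrown@5 h=1 -> second land @6

Answer: 5 6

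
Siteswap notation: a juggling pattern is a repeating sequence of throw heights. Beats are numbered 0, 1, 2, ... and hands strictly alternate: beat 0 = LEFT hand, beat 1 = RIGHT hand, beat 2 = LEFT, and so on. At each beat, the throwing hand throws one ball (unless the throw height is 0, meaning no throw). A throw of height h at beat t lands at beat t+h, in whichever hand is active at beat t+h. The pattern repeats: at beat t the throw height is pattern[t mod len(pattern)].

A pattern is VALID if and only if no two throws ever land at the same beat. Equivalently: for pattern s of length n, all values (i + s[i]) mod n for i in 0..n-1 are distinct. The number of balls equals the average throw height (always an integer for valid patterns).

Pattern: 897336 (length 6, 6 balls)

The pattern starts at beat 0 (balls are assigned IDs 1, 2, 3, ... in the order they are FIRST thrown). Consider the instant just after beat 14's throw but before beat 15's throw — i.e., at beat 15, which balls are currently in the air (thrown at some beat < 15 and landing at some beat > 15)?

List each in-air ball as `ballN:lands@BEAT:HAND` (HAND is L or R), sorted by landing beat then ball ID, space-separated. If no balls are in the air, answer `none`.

Beat 0 (L): throw ball1 h=8 -> lands@8:L; in-air after throw: [b1@8:L]
Beat 1 (R): throw ball2 h=9 -> lands@10:L; in-air after throw: [b1@8:L b2@10:L]
Beat 2 (L): throw ball3 h=7 -> lands@9:R; in-air after throw: [b1@8:L b3@9:R b2@10:L]
Beat 3 (R): throw ball4 h=3 -> lands@6:L; in-air after throw: [b4@6:L b1@8:L b3@9:R b2@10:L]
Beat 4 (L): throw ball5 h=3 -> lands@7:R; in-air after throw: [b4@6:L b5@7:R b1@8:L b3@9:R b2@10:L]
Beat 5 (R): throw ball6 h=6 -> lands@11:R; in-air after throw: [b4@6:L b5@7:R b1@8:L b3@9:R b2@10:L b6@11:R]
Beat 6 (L): throw ball4 h=8 -> lands@14:L; in-air after throw: [b5@7:R b1@8:L b3@9:R b2@10:L b6@11:R b4@14:L]
Beat 7 (R): throw ball5 h=9 -> lands@16:L; in-air after throw: [b1@8:L b3@9:R b2@10:L b6@11:R b4@14:L b5@16:L]
Beat 8 (L): throw ball1 h=7 -> lands@15:R; in-air after throw: [b3@9:R b2@10:L b6@11:R b4@14:L b1@15:R b5@16:L]
Beat 9 (R): throw ball3 h=3 -> lands@12:L; in-air after throw: [b2@10:L b6@11:R b3@12:L b4@14:L b1@15:R b5@16:L]
Beat 10 (L): throw ball2 h=3 -> lands@13:R; in-air after throw: [b6@11:R b3@12:L b2@13:R b4@14:L b1@15:R b5@16:L]
Beat 11 (R): throw ball6 h=6 -> lands@17:R; in-air after throw: [b3@12:L b2@13:R b4@14:L b1@15:R b5@16:L b6@17:R]
Beat 12 (L): throw ball3 h=8 -> lands@20:L; in-air after throw: [b2@13:R b4@14:L b1@15:R b5@16:L b6@17:R b3@20:L]
Beat 13 (R): throw ball2 h=9 -> lands@22:L; in-air after throw: [b4@14:L b1@15:R b5@16:L b6@17:R b3@20:L b2@22:L]
Beat 14 (L): throw ball4 h=7 -> lands@21:R; in-air after throw: [b1@15:R b5@16:L b6@17:R b3@20:L b4@21:R b2@22:L]
Beat 15 (R): throw ball1 h=3 -> lands@18:L; in-air after throw: [b5@16:L b6@17:R b1@18:L b3@20:L b4@21:R b2@22:L]

Answer: ball5:lands@16:L ball6:lands@17:R ball3:lands@20:L ball4:lands@21:R ball2:lands@22:L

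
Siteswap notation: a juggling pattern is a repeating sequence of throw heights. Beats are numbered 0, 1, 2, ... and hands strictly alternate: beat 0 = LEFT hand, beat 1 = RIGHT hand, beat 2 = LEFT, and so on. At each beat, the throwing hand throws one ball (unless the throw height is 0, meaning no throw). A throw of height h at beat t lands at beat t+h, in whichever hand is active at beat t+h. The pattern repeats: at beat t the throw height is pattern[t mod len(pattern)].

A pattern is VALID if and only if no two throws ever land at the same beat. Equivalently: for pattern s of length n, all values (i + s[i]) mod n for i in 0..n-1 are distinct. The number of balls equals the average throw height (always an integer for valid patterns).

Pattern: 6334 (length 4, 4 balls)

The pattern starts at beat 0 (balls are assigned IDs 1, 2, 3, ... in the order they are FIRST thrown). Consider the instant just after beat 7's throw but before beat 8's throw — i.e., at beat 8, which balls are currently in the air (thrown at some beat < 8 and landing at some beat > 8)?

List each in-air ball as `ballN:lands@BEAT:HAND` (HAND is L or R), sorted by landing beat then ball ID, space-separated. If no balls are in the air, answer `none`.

Beat 0 (L): throw ball1 h=6 -> lands@6:L; in-air after throw: [b1@6:L]
Beat 1 (R): throw ball2 h=3 -> lands@4:L; in-air after throw: [b2@4:L b1@6:L]
Beat 2 (L): throw ball3 h=3 -> lands@5:R; in-air after throw: [b2@4:L b3@5:R b1@6:L]
Beat 3 (R): throw ball4 h=4 -> lands@7:R; in-air after throw: [b2@4:L b3@5:R b1@6:L b4@7:R]
Beat 4 (L): throw ball2 h=6 -> lands@10:L; in-air after throw: [b3@5:R b1@6:L b4@7:R b2@10:L]
Beat 5 (R): throw ball3 h=3 -> lands@8:L; in-air after throw: [b1@6:L b4@7:R b3@8:L b2@10:L]
Beat 6 (L): throw ball1 h=3 -> lands@9:R; in-air after throw: [b4@7:R b3@8:L b1@9:R b2@10:L]
Beat 7 (R): throw ball4 h=4 -> lands@11:R; in-air after throw: [b3@8:L b1@9:R b2@10:L b4@11:R]
Beat 8 (L): throw ball3 h=6 -> lands@14:L; in-air after throw: [b1@9:R b2@10:L b4@11:R b3@14:L]

Answer: ball1:lands@9:R ball2:lands@10:L ball4:lands@11:R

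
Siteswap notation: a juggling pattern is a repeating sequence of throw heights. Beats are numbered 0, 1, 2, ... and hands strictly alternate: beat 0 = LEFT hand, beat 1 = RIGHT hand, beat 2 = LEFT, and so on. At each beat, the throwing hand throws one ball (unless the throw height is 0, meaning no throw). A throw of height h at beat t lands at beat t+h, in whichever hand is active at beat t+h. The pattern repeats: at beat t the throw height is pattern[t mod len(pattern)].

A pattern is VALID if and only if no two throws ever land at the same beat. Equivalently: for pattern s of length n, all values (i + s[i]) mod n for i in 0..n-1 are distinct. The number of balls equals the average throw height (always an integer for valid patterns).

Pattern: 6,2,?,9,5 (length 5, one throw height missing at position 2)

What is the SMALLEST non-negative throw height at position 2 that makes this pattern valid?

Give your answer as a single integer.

Answer: 3

Derivation:
i=0: (0 + 6) mod 5 = 1
i=1: (1 + 2) mod 5 = 3
i=2: s[i]=? (unknown)
i=3: (3 + 9) mod 5 = 2
i=4: (4 + 5) mod 5 = 4
Known residues: [1, 2, 3, 4]; need a permutation of 0..4, so missing residue r = 0
Need (2 + s) mod 5 = 0; smallest s = (0 - 2) mod 5 = 3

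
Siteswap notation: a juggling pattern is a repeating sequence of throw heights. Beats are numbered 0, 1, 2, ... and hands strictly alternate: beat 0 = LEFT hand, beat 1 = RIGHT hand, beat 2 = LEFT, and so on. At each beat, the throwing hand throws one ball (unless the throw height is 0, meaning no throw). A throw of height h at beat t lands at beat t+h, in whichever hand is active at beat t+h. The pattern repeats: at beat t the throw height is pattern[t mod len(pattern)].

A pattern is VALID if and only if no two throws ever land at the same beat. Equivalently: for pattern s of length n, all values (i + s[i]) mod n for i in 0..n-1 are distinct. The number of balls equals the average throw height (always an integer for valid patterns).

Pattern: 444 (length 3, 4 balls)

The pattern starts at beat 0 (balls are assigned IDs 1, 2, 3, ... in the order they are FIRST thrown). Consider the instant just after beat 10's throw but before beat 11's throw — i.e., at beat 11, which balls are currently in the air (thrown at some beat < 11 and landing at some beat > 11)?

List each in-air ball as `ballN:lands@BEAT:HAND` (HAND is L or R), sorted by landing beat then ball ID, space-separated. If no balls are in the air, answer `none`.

Answer: ball1:lands@12:L ball2:lands@13:R ball3:lands@14:L

Derivation:
Beat 0 (L): throw ball1 h=4 -> lands@4:L; in-air after throw: [b1@4:L]
Beat 1 (R): throw ball2 h=4 -> lands@5:R; in-air after throw: [b1@4:L b2@5:R]
Beat 2 (L): throw ball3 h=4 -> lands@6:L; in-air after throw: [b1@4:L b2@5:R b3@6:L]
Beat 3 (R): throw ball4 h=4 -> lands@7:R; in-air after throw: [b1@4:L b2@5:R b3@6:L b4@7:R]
Beat 4 (L): throw ball1 h=4 -> lands@8:L; in-air after throw: [b2@5:R b3@6:L b4@7:R b1@8:L]
Beat 5 (R): throw ball2 h=4 -> lands@9:R; in-air after throw: [b3@6:L b4@7:R b1@8:L b2@9:R]
Beat 6 (L): throw ball3 h=4 -> lands@10:L; in-air after throw: [b4@7:R b1@8:L b2@9:R b3@10:L]
Beat 7 (R): throw ball4 h=4 -> lands@11:R; in-air after throw: [b1@8:L b2@9:R b3@10:L b4@11:R]
Beat 8 (L): throw ball1 h=4 -> lands@12:L; in-air after throw: [b2@9:R b3@10:L b4@11:R b1@12:L]
Beat 9 (R): throw ball2 h=4 -> lands@13:R; in-air after throw: [b3@10:L b4@11:R b1@12:L b2@13:R]
Beat 10 (L): throw ball3 h=4 -> lands@14:L; in-air after throw: [b4@11:R b1@12:L b2@13:R b3@14:L]
Beat 11 (R): throw ball4 h=4 -> lands@15:R; in-air after throw: [b1@12:L b2@13:R b3@14:L b4@15:R]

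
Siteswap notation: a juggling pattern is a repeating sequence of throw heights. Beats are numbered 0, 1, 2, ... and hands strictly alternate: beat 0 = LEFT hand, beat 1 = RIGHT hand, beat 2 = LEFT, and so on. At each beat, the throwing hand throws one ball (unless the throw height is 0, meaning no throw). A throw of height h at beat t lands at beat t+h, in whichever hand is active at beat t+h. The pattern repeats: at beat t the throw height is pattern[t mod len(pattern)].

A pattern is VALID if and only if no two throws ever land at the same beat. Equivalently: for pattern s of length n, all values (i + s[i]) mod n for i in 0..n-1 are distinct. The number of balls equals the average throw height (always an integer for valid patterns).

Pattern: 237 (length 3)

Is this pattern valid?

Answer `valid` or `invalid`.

Answer: valid

Derivation:
i=0: (i + s[i]) mod n = (0 + 2) mod 3 = 2
i=1: (i + s[i]) mod n = (1 + 3) mod 3 = 1
i=2: (i + s[i]) mod n = (2 + 7) mod 3 = 0
Residues: [2, 1, 0], distinct: True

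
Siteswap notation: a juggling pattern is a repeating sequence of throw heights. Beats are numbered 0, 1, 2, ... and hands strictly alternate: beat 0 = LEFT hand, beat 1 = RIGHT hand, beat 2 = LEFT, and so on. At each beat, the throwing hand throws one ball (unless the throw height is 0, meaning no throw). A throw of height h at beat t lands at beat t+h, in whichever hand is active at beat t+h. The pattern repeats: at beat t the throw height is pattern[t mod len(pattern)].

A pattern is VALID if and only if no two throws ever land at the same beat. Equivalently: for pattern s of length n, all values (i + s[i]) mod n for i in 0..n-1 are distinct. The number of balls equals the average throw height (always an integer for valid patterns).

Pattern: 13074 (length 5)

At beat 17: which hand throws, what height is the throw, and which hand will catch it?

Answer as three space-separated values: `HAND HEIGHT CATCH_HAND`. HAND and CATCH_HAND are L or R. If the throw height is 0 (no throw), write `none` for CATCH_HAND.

Beat 17: 17 mod 2 = 1, so hand = R
Throw height = pattern[17 mod 5] = pattern[2] = 0

Answer: R 0 none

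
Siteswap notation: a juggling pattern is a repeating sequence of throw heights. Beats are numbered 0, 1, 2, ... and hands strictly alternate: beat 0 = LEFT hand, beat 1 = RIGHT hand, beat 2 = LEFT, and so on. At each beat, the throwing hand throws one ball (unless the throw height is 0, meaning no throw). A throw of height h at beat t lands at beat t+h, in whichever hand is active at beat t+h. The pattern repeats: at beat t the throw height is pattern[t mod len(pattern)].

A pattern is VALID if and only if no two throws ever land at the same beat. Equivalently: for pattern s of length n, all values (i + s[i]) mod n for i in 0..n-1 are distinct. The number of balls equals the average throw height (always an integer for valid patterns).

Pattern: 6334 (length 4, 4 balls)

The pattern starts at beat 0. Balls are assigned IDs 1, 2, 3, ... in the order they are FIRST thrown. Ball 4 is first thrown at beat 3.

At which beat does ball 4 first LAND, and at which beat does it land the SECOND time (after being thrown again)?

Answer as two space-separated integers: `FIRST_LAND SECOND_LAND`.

Answer: 7 11

Derivation:
Beat 0 (L): throw ball1 h=6 -> lands@6:L; in-air after throw: [b1@6:L]
Beat 1 (R): throw ball2 h=3 -> lands@4:L; in-air after throw: [b2@4:L b1@6:L]
Beat 2 (L): throw ball3 h=3 -> lands@5:R; in-air after throw: [b2@4:L b3@5:R b1@6:L]
Beat 3 (R): throw ball4 h=4 -> lands@7:R; in-air after throw: [b2@4:L b3@5:R b1@6:L b4@7:R]
Beat 4 (L): throw ball2 h=6 -> lands@10:L; in-air after throw: [b3@5:R b1@6:L b4@7:R b2@10:L]
Beat 5 (R): throw ball3 h=3 -> lands@8:L; in-air after throw: [b1@6:L b4@7:R b3@8:L b2@10:L]
Beat 6 (L): throw ball1 h=3 -> lands@9:R; in-air after throw: [b4@7:R b3@8:L b1@9:R b2@10:L]
Beat 7 (R): throw ball4 h=4 -> lands@11:R; in-air after throw: [b3@8:L b1@9:R b2@10:L b4@11:R]
Beat 8 (L): throw ball3 h=6 -> lands@14:L; in-air after throw: [b1@9:R b2@10:L b4@11:R b3@14:L]
Beat 9 (R): throw ball1 h=3 -> lands@12:L; in-air after throw: [b2@10:L b4@11:R b1@12:L b3@14:L]
Beat 10 (L): throw ball2 h=3 -> lands@13:R; in-air after throw: [b4@11:R b1@12:L b2@13:R b3@14:L]
Beat 11 (R): throw ball4 h=4 -> lands@15:R; in-air after throw: [b1@12:L b2@13:R b3@14:L b4@15:R]
Ball 4: thrown@3 h=4 -> first land @7; rethrown@7 h=4 -> second land @11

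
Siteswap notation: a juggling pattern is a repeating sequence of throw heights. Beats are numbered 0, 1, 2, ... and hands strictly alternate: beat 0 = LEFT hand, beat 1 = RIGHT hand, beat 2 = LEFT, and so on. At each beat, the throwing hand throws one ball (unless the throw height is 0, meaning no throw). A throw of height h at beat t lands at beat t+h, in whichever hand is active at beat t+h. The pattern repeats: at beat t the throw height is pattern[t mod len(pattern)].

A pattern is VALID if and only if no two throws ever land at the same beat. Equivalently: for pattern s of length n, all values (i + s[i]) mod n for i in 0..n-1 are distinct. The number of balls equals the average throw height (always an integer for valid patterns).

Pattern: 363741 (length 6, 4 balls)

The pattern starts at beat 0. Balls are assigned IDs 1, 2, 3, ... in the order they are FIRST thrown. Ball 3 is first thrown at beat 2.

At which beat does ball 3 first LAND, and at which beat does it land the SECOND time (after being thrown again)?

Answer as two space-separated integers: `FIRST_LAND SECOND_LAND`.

Answer: 5 6

Derivation:
Beat 0 (L): throw ball1 h=3 -> lands@3:R; in-air after throw: [b1@3:R]
Beat 1 (R): throw ball2 h=6 -> lands@7:R; in-air after throw: [b1@3:R b2@7:R]
Beat 2 (L): throw ball3 h=3 -> lands@5:R; in-air after throw: [b1@3:R b3@5:R b2@7:R]
Beat 3 (R): throw ball1 h=7 -> lands@10:L; in-air after throw: [b3@5:R b2@7:R b1@10:L]
Beat 4 (L): throw ball4 h=4 -> lands@8:L; in-air after throw: [b3@5:R b2@7:R b4@8:L b1@10:L]
Beat 5 (R): throw ball3 h=1 -> lands@6:L; in-air after throw: [b3@6:L b2@7:R b4@8:L b1@10:L]
Beat 6 (L): throw ball3 h=3 -> lands@9:R; in-air after throw: [b2@7:R b4@8:L b3@9:R b1@10:L]
Ball 3: thrown@2 h=3 -> first land @5; rethrown@5 h=1 -> second land @6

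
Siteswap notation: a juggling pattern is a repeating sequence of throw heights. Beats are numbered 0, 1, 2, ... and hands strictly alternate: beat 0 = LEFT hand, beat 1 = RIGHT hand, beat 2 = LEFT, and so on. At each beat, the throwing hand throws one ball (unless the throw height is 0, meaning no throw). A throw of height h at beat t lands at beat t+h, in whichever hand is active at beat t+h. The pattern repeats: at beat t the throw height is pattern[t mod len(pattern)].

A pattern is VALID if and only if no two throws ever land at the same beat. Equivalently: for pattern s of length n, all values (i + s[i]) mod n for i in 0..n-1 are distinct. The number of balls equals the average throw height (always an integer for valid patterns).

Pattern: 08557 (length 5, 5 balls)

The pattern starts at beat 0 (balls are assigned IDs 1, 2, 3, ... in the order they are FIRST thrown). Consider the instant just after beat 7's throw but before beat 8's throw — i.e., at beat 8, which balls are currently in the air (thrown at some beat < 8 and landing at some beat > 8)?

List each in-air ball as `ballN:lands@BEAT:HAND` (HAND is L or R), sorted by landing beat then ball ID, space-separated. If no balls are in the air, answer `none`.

Answer: ball1:lands@9:R ball4:lands@11:R ball2:lands@12:L ball5:lands@14:L

Derivation:
Beat 1 (R): throw ball1 h=8 -> lands@9:R; in-air after throw: [b1@9:R]
Beat 2 (L): throw ball2 h=5 -> lands@7:R; in-air after throw: [b2@7:R b1@9:R]
Beat 3 (R): throw ball3 h=5 -> lands@8:L; in-air after throw: [b2@7:R b3@8:L b1@9:R]
Beat 4 (L): throw ball4 h=7 -> lands@11:R; in-air after throw: [b2@7:R b3@8:L b1@9:R b4@11:R]
Beat 6 (L): throw ball5 h=8 -> lands@14:L; in-air after throw: [b2@7:R b3@8:L b1@9:R b4@11:R b5@14:L]
Beat 7 (R): throw ball2 h=5 -> lands@12:L; in-air after throw: [b3@8:L b1@9:R b4@11:R b2@12:L b5@14:L]
Beat 8 (L): throw ball3 h=5 -> lands@13:R; in-air after throw: [b1@9:R b4@11:R b2@12:L b3@13:R b5@14:L]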